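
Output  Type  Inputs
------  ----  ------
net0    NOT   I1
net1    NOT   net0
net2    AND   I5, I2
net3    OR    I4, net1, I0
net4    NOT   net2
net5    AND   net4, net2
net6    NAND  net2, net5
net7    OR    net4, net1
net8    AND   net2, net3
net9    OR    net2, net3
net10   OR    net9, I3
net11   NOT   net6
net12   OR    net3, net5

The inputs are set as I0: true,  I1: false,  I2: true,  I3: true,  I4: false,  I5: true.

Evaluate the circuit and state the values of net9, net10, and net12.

net9 = true, net10 = true, net12 = true

net0 = NOT I1 = NOT false = true
net1 = NOT net0 = NOT true = false
net2 = I5 AND I2 = true AND true = true
net3 = I4 OR net1 OR I0 = false OR false OR true = true
net4 = NOT net2 = NOT true = false
net5 = net4 AND net2 = false AND true = false
net9 = net2 OR net3 = true OR true = true
net10 = net9 OR I3 = true OR true = true
net12 = net3 OR net5 = true OR false = true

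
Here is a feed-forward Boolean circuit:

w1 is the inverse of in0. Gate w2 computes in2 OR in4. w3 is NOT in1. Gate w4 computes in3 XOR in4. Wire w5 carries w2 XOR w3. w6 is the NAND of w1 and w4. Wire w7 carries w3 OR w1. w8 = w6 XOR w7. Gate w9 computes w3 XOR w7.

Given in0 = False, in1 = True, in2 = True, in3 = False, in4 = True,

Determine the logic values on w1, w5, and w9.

w1 = True, w5 = True, w9 = True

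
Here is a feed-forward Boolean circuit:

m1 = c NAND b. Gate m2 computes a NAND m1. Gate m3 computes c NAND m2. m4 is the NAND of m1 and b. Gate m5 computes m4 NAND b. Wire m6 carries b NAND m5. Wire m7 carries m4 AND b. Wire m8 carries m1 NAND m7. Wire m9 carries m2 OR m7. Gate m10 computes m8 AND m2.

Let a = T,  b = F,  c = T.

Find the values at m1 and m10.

m1 = T  m10 = F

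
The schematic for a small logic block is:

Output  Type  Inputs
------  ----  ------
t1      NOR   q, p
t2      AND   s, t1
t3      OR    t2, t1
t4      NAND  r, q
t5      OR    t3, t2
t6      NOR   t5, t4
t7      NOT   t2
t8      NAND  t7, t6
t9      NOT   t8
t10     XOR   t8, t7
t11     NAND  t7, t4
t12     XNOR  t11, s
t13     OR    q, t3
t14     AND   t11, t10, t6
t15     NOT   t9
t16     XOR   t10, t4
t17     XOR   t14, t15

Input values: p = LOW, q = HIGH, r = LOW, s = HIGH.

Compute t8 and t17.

t1 = q NOR p = HIGH NOR LOW = LOW
t2 = s AND t1 = HIGH AND LOW = LOW
t3 = t2 OR t1 = LOW OR LOW = LOW
t4 = r NAND q = LOW NAND HIGH = HIGH
t5 = t3 OR t2 = LOW OR LOW = LOW
t6 = t5 NOR t4 = LOW NOR HIGH = LOW
t7 = NOT t2 = NOT LOW = HIGH
t8 = t7 NAND t6 = HIGH NAND LOW = HIGH
t9 = NOT t8 = NOT HIGH = LOW
t10 = t8 XOR t7 = HIGH XOR HIGH = LOW
t11 = t7 NAND t4 = HIGH NAND HIGH = LOW
t14 = t11 AND t10 AND t6 = LOW AND LOW AND LOW = LOW
t15 = NOT t9 = NOT LOW = HIGH
t17 = t14 XOR t15 = LOW XOR HIGH = HIGH

t8 = HIGH, t17 = HIGH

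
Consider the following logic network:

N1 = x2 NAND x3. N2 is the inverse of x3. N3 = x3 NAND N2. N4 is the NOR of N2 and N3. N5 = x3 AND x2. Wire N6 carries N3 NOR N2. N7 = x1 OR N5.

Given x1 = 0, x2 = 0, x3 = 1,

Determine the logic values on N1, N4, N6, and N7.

N1 = x2 NAND x3 = 0 NAND 1 = 1
N2 = NOT x3 = NOT 1 = 0
N3 = x3 NAND N2 = 1 NAND 0 = 1
N4 = N2 NOR N3 = 0 NOR 1 = 0
N5 = x3 AND x2 = 1 AND 0 = 0
N6 = N3 NOR N2 = 1 NOR 0 = 0
N7 = x1 OR N5 = 0 OR 0 = 0

N1 = 1, N4 = 0, N6 = 0, N7 = 0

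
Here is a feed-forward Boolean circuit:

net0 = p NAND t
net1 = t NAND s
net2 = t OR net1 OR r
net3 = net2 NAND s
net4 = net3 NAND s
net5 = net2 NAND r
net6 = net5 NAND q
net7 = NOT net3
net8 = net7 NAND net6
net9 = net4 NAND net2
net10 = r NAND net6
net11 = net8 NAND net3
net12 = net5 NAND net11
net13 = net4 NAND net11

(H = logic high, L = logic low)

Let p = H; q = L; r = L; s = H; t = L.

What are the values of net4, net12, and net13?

net4 = H, net12 = L, net13 = L

net1 = t NAND s = L NAND H = H
net2 = t OR net1 OR r = L OR H OR L = H
net3 = net2 NAND s = H NAND H = L
net4 = net3 NAND s = L NAND H = H
net5 = net2 NAND r = H NAND L = H
net6 = net5 NAND q = H NAND L = H
net7 = NOT net3 = NOT L = H
net8 = net7 NAND net6 = H NAND H = L
net11 = net8 NAND net3 = L NAND L = H
net12 = net5 NAND net11 = H NAND H = L
net13 = net4 NAND net11 = H NAND H = L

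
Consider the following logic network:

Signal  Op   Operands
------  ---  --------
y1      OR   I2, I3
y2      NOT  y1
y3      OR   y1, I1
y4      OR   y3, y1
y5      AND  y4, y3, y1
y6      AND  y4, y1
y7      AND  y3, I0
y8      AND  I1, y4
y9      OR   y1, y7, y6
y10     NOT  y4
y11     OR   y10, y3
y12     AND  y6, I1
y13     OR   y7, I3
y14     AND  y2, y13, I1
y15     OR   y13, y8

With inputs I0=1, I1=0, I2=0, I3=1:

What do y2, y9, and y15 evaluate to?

y2 = 0, y9 = 1, y15 = 1

y1 = I2 OR I3 = 0 OR 1 = 1
y2 = NOT y1 = NOT 1 = 0
y3 = y1 OR I1 = 1 OR 0 = 1
y4 = y3 OR y1 = 1 OR 1 = 1
y6 = y4 AND y1 = 1 AND 1 = 1
y7 = y3 AND I0 = 1 AND 1 = 1
y8 = I1 AND y4 = 0 AND 1 = 0
y9 = y1 OR y7 OR y6 = 1 OR 1 OR 1 = 1
y13 = y7 OR I3 = 1 OR 1 = 1
y15 = y13 OR y8 = 1 OR 0 = 1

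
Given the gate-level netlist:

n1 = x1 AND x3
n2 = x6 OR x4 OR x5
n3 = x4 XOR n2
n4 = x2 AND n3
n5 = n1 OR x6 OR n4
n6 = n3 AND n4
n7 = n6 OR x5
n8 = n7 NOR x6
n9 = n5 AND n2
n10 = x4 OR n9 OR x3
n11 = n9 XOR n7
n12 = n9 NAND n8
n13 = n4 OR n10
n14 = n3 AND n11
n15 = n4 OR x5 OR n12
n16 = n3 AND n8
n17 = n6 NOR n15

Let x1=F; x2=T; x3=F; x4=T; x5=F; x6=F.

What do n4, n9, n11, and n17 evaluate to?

n4 = F; n9 = F; n11 = F; n17 = F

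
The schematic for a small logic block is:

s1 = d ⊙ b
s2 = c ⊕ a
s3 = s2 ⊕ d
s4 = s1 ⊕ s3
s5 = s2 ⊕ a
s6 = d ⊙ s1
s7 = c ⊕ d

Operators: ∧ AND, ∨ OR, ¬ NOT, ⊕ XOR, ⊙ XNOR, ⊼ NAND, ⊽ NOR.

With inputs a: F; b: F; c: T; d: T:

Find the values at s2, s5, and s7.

s2 = c XOR a = T XOR F = T
s5 = s2 XOR a = T XOR F = T
s7 = c XOR d = T XOR T = F

s2 = T, s5 = T, s7 = F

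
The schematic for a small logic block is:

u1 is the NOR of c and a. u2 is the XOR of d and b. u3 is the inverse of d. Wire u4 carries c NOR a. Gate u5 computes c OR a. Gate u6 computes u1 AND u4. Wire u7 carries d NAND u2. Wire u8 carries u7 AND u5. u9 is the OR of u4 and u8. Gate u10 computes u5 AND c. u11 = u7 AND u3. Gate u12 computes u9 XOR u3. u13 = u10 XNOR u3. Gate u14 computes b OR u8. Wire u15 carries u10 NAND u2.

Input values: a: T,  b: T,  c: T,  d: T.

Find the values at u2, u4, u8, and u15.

u2 = d XOR b = T XOR T = F
u4 = c NOR a = T NOR T = F
u5 = c OR a = T OR T = T
u7 = d NAND u2 = T NAND F = T
u8 = u7 AND u5 = T AND T = T
u10 = u5 AND c = T AND T = T
u15 = u10 NAND u2 = T NAND F = T

u2 = F, u4 = F, u8 = T, u15 = T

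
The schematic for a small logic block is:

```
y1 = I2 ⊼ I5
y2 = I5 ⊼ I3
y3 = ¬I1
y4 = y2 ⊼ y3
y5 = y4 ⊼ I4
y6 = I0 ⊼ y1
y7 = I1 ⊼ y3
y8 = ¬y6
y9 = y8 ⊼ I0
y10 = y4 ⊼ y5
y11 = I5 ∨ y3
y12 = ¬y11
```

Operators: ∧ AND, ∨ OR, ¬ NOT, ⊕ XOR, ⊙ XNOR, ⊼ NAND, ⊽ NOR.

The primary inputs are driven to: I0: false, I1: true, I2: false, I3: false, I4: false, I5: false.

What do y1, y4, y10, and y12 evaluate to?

y1 = true  y4 = true  y10 = false  y12 = true

y1 = I2 NAND I5 = false NAND false = true
y2 = I5 NAND I3 = false NAND false = true
y3 = NOT I1 = NOT true = false
y4 = y2 NAND y3 = true NAND false = true
y5 = y4 NAND I4 = true NAND false = true
y10 = y4 NAND y5 = true NAND true = false
y11 = I5 OR y3 = false OR false = false
y12 = NOT y11 = NOT false = true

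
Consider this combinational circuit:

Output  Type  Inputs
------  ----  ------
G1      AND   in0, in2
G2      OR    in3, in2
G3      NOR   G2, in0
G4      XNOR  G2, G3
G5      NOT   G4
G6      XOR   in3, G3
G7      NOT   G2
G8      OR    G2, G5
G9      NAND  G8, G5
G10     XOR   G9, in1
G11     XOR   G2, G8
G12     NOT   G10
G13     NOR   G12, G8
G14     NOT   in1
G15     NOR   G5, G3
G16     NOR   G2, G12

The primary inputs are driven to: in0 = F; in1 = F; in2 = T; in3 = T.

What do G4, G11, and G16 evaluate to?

G2 = in3 OR in2 = T OR T = T
G3 = G2 NOR in0 = T NOR F = F
G4 = G2 XNOR G3 = T XNOR F = F
G5 = NOT G4 = NOT F = T
G8 = G2 OR G5 = T OR T = T
G9 = G8 NAND G5 = T NAND T = F
G10 = G9 XOR in1 = F XOR F = F
G11 = G2 XOR G8 = T XOR T = F
G12 = NOT G10 = NOT F = T
G16 = G2 NOR G12 = T NOR T = F

G4 = F, G11 = F, G16 = F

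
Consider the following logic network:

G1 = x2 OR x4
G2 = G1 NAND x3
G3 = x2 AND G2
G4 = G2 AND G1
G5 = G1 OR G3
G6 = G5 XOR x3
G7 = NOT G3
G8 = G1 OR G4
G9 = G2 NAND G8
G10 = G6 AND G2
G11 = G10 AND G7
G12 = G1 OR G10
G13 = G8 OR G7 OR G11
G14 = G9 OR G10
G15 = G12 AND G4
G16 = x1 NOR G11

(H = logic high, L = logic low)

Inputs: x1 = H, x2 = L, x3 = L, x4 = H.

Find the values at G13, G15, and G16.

G13 = H  G15 = H  G16 = L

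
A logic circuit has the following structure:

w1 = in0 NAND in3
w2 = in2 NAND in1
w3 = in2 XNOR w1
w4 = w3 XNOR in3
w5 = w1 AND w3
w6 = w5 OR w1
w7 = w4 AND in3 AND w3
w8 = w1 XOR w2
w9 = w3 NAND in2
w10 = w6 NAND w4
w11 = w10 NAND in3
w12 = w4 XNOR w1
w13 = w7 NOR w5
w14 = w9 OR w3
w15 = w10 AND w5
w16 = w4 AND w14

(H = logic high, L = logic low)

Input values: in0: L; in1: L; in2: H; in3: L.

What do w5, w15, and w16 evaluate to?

w1 = in0 NAND in3 = L NAND L = H
w3 = in2 XNOR w1 = H XNOR H = H
w4 = w3 XNOR in3 = H XNOR L = L
w5 = w1 AND w3 = H AND H = H
w6 = w5 OR w1 = H OR H = H
w9 = w3 NAND in2 = H NAND H = L
w10 = w6 NAND w4 = H NAND L = H
w14 = w9 OR w3 = L OR H = H
w15 = w10 AND w5 = H AND H = H
w16 = w4 AND w14 = L AND H = L

w5 = H, w15 = H, w16 = L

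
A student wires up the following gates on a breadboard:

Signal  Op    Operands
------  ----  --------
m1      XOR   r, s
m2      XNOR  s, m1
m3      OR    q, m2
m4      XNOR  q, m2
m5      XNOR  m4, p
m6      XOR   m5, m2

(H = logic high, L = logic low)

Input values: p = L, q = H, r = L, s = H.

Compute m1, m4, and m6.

m1 = H, m4 = H, m6 = H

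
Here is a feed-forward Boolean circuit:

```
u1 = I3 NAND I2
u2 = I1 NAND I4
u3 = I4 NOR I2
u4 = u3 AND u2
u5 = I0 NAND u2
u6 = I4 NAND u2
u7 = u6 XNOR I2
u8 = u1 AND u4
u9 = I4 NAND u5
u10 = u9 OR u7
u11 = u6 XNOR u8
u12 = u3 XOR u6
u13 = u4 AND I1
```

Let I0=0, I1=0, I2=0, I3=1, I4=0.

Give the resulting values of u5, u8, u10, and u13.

u1 = I3 NAND I2 = 1 NAND 0 = 1
u2 = I1 NAND I4 = 0 NAND 0 = 1
u3 = I4 NOR I2 = 0 NOR 0 = 1
u4 = u3 AND u2 = 1 AND 1 = 1
u5 = I0 NAND u2 = 0 NAND 1 = 1
u6 = I4 NAND u2 = 0 NAND 1 = 1
u7 = u6 XNOR I2 = 1 XNOR 0 = 0
u8 = u1 AND u4 = 1 AND 1 = 1
u9 = I4 NAND u5 = 0 NAND 1 = 1
u10 = u9 OR u7 = 1 OR 0 = 1
u13 = u4 AND I1 = 1 AND 0 = 0

u5 = 1; u8 = 1; u10 = 1; u13 = 0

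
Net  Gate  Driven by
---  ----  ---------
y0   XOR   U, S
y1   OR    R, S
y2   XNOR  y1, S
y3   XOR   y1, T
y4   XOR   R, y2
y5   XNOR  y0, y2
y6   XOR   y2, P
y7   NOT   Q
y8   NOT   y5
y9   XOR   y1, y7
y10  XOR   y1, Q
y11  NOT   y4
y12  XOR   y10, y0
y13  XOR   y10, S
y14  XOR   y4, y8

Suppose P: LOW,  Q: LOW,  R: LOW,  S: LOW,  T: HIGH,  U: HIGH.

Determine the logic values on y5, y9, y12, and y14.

y5 = HIGH; y9 = HIGH; y12 = HIGH; y14 = HIGH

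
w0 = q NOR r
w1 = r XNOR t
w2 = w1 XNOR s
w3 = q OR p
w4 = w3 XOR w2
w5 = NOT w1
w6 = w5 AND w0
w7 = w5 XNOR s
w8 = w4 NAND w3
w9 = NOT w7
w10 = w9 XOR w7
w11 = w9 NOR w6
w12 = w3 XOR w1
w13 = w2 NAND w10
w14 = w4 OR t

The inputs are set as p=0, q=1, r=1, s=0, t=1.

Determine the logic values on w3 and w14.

w3 = 1, w14 = 1

w1 = r XNOR t = 1 XNOR 1 = 1
w2 = w1 XNOR s = 1 XNOR 0 = 0
w3 = q OR p = 1 OR 0 = 1
w4 = w3 XOR w2 = 1 XOR 0 = 1
w14 = w4 OR t = 1 OR 1 = 1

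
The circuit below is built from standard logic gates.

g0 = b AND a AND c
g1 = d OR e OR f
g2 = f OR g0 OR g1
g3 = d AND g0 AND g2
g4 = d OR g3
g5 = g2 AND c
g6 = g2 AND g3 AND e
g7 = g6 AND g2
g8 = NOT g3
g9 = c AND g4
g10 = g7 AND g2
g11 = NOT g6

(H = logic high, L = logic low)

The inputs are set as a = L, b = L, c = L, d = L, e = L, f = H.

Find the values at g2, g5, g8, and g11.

g2 = H  g5 = L  g8 = H  g11 = H

g0 = b AND a AND c = L AND L AND L = L
g1 = d OR e OR f = L OR L OR H = H
g2 = f OR g0 OR g1 = H OR L OR H = H
g3 = d AND g0 AND g2 = L AND L AND H = L
g5 = g2 AND c = H AND L = L
g6 = g2 AND g3 AND e = H AND L AND L = L
g8 = NOT g3 = NOT L = H
g11 = NOT g6 = NOT L = H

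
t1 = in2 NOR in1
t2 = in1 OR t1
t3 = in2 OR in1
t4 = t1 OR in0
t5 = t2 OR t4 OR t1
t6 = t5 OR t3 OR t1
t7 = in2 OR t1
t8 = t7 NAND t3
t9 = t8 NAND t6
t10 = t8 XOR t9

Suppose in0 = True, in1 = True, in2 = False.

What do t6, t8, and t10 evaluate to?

t1 = in2 NOR in1 = False NOR True = False
t2 = in1 OR t1 = True OR False = True
t3 = in2 OR in1 = False OR True = True
t4 = t1 OR in0 = False OR True = True
t5 = t2 OR t4 OR t1 = True OR True OR False = True
t6 = t5 OR t3 OR t1 = True OR True OR False = True
t7 = in2 OR t1 = False OR False = False
t8 = t7 NAND t3 = False NAND True = True
t9 = t8 NAND t6 = True NAND True = False
t10 = t8 XOR t9 = True XOR False = True

t6 = True, t8 = True, t10 = True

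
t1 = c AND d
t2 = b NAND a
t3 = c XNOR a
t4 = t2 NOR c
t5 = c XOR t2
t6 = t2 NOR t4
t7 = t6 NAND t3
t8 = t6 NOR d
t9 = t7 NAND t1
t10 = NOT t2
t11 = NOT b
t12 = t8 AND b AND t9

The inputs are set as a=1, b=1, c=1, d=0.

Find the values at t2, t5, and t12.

t2 = 0; t5 = 1; t12 = 0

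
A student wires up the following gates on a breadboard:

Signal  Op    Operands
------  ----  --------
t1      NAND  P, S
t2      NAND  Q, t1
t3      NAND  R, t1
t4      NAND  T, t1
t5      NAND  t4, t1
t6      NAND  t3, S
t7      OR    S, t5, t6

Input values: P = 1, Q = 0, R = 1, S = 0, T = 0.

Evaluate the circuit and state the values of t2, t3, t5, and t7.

t2 = 1, t3 = 0, t5 = 0, t7 = 1

t1 = P NAND S = 1 NAND 0 = 1
t2 = Q NAND t1 = 0 NAND 1 = 1
t3 = R NAND t1 = 1 NAND 1 = 0
t4 = T NAND t1 = 0 NAND 1 = 1
t5 = t4 NAND t1 = 1 NAND 1 = 0
t6 = t3 NAND S = 0 NAND 0 = 1
t7 = S OR t5 OR t6 = 0 OR 0 OR 1 = 1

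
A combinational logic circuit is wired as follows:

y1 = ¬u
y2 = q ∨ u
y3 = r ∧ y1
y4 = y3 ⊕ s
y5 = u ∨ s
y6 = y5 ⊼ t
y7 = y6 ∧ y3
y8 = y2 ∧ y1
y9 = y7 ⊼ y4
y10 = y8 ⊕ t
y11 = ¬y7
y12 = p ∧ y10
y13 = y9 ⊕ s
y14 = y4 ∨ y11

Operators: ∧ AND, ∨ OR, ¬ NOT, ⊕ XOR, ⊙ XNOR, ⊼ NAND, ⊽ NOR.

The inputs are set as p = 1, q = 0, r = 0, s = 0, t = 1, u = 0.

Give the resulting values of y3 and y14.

y3 = 0, y14 = 1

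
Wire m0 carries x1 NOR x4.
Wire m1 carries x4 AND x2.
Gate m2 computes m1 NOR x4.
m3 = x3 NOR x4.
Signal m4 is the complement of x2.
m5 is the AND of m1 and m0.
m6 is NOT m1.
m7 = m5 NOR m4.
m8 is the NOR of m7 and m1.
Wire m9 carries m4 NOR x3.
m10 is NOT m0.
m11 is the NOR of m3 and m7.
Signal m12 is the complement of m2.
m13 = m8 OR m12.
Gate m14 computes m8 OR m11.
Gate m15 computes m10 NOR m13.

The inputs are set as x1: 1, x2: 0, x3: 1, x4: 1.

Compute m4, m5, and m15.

m4 = 1, m5 = 0, m15 = 0

m0 = x1 NOR x4 = 1 NOR 1 = 0
m1 = x4 AND x2 = 1 AND 0 = 0
m2 = m1 NOR x4 = 0 NOR 1 = 0
m4 = NOT x2 = NOT 0 = 1
m5 = m1 AND m0 = 0 AND 0 = 0
m7 = m5 NOR m4 = 0 NOR 1 = 0
m8 = m7 NOR m1 = 0 NOR 0 = 1
m10 = NOT m0 = NOT 0 = 1
m12 = NOT m2 = NOT 0 = 1
m13 = m8 OR m12 = 1 OR 1 = 1
m15 = m10 NOR m13 = 1 NOR 1 = 0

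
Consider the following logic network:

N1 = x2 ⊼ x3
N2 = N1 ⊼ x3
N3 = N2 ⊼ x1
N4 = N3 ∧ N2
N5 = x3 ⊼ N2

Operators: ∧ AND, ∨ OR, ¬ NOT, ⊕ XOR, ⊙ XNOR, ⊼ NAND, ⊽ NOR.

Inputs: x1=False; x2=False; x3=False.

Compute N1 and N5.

N1 = True, N5 = True

N1 = x2 NAND x3 = False NAND False = True
N2 = N1 NAND x3 = True NAND False = True
N5 = x3 NAND N2 = False NAND True = True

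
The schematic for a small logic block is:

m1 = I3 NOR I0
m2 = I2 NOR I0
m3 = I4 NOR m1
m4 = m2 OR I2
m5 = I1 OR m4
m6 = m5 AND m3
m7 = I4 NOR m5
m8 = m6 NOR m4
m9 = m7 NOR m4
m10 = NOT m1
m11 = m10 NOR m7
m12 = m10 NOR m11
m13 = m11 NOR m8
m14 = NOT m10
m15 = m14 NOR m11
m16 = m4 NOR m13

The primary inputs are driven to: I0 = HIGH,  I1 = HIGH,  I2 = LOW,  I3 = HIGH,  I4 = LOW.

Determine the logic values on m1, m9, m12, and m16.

m1 = LOW; m9 = HIGH; m12 = LOW; m16 = LOW

m1 = I3 NOR I0 = HIGH NOR HIGH = LOW
m2 = I2 NOR I0 = LOW NOR HIGH = LOW
m3 = I4 NOR m1 = LOW NOR LOW = HIGH
m4 = m2 OR I2 = LOW OR LOW = LOW
m5 = I1 OR m4 = HIGH OR LOW = HIGH
m6 = m5 AND m3 = HIGH AND HIGH = HIGH
m7 = I4 NOR m5 = LOW NOR HIGH = LOW
m8 = m6 NOR m4 = HIGH NOR LOW = LOW
m9 = m7 NOR m4 = LOW NOR LOW = HIGH
m10 = NOT m1 = NOT LOW = HIGH
m11 = m10 NOR m7 = HIGH NOR LOW = LOW
m12 = m10 NOR m11 = HIGH NOR LOW = LOW
m13 = m11 NOR m8 = LOW NOR LOW = HIGH
m16 = m4 NOR m13 = LOW NOR HIGH = LOW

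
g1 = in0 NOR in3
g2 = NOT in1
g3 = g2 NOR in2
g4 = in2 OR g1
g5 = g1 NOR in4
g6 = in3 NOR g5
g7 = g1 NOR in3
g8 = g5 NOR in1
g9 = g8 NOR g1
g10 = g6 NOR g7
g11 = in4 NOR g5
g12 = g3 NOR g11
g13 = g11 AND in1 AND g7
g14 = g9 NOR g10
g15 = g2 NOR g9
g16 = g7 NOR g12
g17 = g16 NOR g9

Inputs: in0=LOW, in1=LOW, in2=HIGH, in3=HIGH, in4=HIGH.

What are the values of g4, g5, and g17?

g1 = in0 NOR in3 = LOW NOR HIGH = LOW
g2 = NOT in1 = NOT LOW = HIGH
g3 = g2 NOR in2 = HIGH NOR HIGH = LOW
g4 = in2 OR g1 = HIGH OR LOW = HIGH
g5 = g1 NOR in4 = LOW NOR HIGH = LOW
g7 = g1 NOR in3 = LOW NOR HIGH = LOW
g8 = g5 NOR in1 = LOW NOR LOW = HIGH
g9 = g8 NOR g1 = HIGH NOR LOW = LOW
g11 = in4 NOR g5 = HIGH NOR LOW = LOW
g12 = g3 NOR g11 = LOW NOR LOW = HIGH
g16 = g7 NOR g12 = LOW NOR HIGH = LOW
g17 = g16 NOR g9 = LOW NOR LOW = HIGH

g4 = HIGH  g5 = LOW  g17 = HIGH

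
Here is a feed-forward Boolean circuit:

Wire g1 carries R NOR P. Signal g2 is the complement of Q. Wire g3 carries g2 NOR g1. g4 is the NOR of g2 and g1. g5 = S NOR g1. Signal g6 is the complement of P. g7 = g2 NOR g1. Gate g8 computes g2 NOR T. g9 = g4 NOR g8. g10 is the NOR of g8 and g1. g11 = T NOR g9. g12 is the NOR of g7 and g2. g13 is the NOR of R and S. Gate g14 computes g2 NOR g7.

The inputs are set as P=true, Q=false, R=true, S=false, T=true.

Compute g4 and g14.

g1 = R NOR P = true NOR true = false
g2 = NOT Q = NOT false = true
g4 = g2 NOR g1 = true NOR false = false
g7 = g2 NOR g1 = true NOR false = false
g14 = g2 NOR g7 = true NOR false = false

g4 = false; g14 = false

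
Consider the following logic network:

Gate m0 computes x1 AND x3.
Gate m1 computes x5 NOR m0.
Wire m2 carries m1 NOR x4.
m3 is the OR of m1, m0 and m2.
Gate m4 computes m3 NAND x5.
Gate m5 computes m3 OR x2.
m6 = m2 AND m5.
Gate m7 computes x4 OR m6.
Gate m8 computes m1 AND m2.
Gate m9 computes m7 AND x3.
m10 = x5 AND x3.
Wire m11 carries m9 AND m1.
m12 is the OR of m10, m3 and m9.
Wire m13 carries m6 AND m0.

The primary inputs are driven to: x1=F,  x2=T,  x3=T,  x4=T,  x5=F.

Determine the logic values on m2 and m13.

m2 = F, m13 = F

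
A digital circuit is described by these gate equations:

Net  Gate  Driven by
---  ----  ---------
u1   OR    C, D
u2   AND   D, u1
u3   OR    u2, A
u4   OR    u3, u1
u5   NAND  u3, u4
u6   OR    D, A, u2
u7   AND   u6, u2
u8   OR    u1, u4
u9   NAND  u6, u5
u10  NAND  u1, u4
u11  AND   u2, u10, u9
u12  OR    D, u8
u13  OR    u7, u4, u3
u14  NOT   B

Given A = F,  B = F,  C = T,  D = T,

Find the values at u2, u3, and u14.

u1 = C OR D = T OR T = T
u2 = D AND u1 = T AND T = T
u3 = u2 OR A = T OR F = T
u14 = NOT B = NOT F = T

u2 = T  u3 = T  u14 = T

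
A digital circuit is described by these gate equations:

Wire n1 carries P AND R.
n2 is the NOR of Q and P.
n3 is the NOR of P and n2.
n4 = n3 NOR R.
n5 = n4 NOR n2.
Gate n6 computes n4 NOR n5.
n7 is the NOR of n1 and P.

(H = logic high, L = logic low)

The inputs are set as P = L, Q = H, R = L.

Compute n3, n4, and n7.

n3 = H, n4 = L, n7 = H

n1 = P AND R = L AND L = L
n2 = Q NOR P = H NOR L = L
n3 = P NOR n2 = L NOR L = H
n4 = n3 NOR R = H NOR L = L
n7 = n1 NOR P = L NOR L = H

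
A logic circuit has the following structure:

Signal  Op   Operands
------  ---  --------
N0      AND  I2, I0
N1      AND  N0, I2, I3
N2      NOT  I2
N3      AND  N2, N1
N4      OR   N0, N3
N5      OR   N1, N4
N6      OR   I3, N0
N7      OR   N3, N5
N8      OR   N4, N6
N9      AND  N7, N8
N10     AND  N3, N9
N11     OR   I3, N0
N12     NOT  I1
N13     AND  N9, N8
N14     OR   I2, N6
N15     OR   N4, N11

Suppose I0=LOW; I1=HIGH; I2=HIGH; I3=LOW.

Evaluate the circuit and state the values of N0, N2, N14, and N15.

N0 = LOW  N2 = LOW  N14 = HIGH  N15 = LOW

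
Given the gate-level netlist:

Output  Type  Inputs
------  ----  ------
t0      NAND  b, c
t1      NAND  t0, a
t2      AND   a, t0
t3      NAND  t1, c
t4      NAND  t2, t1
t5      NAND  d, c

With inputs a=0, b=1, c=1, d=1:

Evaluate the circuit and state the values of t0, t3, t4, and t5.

t0 = 0  t3 = 0  t4 = 1  t5 = 0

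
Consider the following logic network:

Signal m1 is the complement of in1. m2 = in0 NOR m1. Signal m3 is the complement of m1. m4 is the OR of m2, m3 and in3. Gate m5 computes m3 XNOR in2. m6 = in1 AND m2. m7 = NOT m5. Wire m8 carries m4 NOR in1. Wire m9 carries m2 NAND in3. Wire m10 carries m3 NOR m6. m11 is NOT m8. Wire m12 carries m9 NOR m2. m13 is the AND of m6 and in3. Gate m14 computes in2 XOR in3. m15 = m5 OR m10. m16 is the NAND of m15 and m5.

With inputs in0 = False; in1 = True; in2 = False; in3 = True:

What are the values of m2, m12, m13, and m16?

m2 = True  m12 = False  m13 = True  m16 = True

m1 = NOT in1 = NOT True = False
m2 = in0 NOR m1 = False NOR False = True
m3 = NOT m1 = NOT False = True
m5 = m3 XNOR in2 = True XNOR False = False
m6 = in1 AND m2 = True AND True = True
m9 = m2 NAND in3 = True NAND True = False
m10 = m3 NOR m6 = True NOR True = False
m12 = m9 NOR m2 = False NOR True = False
m13 = m6 AND in3 = True AND True = True
m15 = m5 OR m10 = False OR False = False
m16 = m15 NAND m5 = False NAND False = True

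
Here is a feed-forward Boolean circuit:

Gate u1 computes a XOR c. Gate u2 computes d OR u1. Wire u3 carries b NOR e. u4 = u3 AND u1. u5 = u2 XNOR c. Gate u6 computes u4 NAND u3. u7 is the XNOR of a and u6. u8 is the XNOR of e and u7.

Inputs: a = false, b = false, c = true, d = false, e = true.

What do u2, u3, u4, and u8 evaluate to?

u2 = true, u3 = false, u4 = false, u8 = false

u1 = a XOR c = false XOR true = true
u2 = d OR u1 = false OR true = true
u3 = b NOR e = false NOR true = false
u4 = u3 AND u1 = false AND true = false
u6 = u4 NAND u3 = false NAND false = true
u7 = a XNOR u6 = false XNOR true = false
u8 = e XNOR u7 = true XNOR false = false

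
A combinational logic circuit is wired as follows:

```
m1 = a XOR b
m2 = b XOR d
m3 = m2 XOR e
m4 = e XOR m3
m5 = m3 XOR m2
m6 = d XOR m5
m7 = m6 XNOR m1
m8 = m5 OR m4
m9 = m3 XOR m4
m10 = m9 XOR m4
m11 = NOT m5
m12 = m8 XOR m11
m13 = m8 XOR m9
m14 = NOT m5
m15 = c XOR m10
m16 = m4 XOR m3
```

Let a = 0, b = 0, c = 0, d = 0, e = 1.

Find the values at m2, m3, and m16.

m2 = 0  m3 = 1  m16 = 1

m2 = b XOR d = 0 XOR 0 = 0
m3 = m2 XOR e = 0 XOR 1 = 1
m4 = e XOR m3 = 1 XOR 1 = 0
m16 = m4 XOR m3 = 0 XOR 1 = 1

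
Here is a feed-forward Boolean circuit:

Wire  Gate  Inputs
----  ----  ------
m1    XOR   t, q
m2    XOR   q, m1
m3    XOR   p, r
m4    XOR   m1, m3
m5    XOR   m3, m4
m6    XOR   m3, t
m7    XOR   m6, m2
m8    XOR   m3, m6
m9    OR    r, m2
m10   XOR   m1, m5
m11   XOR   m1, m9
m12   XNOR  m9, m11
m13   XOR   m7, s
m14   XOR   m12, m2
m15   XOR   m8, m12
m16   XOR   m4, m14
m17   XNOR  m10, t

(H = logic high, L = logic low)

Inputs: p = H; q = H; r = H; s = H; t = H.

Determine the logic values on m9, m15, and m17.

m1 = t XOR q = H XOR H = L
m2 = q XOR m1 = H XOR L = H
m3 = p XOR r = H XOR H = L
m4 = m1 XOR m3 = L XOR L = L
m5 = m3 XOR m4 = L XOR L = L
m6 = m3 XOR t = L XOR H = H
m8 = m3 XOR m6 = L XOR H = H
m9 = r OR m2 = H OR H = H
m10 = m1 XOR m5 = L XOR L = L
m11 = m1 XOR m9 = L XOR H = H
m12 = m9 XNOR m11 = H XNOR H = H
m15 = m8 XOR m12 = H XOR H = L
m17 = m10 XNOR t = L XNOR H = L

m9 = H, m15 = L, m17 = L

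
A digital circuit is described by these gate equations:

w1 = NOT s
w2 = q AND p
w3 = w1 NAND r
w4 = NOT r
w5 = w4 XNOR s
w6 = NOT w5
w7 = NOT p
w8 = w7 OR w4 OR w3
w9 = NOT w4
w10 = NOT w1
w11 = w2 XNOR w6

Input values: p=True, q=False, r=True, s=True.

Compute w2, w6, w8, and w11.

w2 = False, w6 = True, w8 = True, w11 = False

w1 = NOT s = NOT True = False
w2 = q AND p = False AND True = False
w3 = w1 NAND r = False NAND True = True
w4 = NOT r = NOT True = False
w5 = w4 XNOR s = False XNOR True = False
w6 = NOT w5 = NOT False = True
w7 = NOT p = NOT True = False
w8 = w7 OR w4 OR w3 = False OR False OR True = True
w11 = w2 XNOR w6 = False XNOR True = False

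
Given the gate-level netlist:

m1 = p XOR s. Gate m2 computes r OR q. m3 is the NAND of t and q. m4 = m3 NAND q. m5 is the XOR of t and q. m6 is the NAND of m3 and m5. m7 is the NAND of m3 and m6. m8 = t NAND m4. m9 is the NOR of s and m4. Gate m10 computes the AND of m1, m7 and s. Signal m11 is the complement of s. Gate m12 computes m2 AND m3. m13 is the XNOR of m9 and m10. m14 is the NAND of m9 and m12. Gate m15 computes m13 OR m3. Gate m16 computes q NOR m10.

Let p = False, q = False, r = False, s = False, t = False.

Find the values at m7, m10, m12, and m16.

m1 = p XOR s = False XOR False = False
m2 = r OR q = False OR False = False
m3 = t NAND q = False NAND False = True
m5 = t XOR q = False XOR False = False
m6 = m3 NAND m5 = True NAND False = True
m7 = m3 NAND m6 = True NAND True = False
m10 = m1 AND m7 AND s = False AND False AND False = False
m12 = m2 AND m3 = False AND True = False
m16 = q NOR m10 = False NOR False = True

m7 = False, m10 = False, m12 = False, m16 = True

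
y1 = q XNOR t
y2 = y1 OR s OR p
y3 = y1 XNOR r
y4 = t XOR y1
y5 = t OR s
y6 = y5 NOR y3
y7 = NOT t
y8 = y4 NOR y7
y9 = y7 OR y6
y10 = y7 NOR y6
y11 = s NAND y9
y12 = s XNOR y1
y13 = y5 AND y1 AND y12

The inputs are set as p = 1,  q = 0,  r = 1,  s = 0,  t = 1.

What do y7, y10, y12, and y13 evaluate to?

y7 = 0, y10 = 1, y12 = 1, y13 = 0

y1 = q XNOR t = 0 XNOR 1 = 0
y3 = y1 XNOR r = 0 XNOR 1 = 0
y5 = t OR s = 1 OR 0 = 1
y6 = y5 NOR y3 = 1 NOR 0 = 0
y7 = NOT t = NOT 1 = 0
y10 = y7 NOR y6 = 0 NOR 0 = 1
y12 = s XNOR y1 = 0 XNOR 0 = 1
y13 = y5 AND y1 AND y12 = 1 AND 0 AND 1 = 0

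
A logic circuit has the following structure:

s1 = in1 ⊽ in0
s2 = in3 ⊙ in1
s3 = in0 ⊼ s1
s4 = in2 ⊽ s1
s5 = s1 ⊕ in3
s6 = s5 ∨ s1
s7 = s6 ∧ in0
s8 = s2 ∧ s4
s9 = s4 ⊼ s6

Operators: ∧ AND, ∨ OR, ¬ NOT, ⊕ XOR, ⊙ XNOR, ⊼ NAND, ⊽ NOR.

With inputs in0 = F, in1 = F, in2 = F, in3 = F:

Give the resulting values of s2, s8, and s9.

s1 = in1 NOR in0 = F NOR F = T
s2 = in3 XNOR in1 = F XNOR F = T
s4 = in2 NOR s1 = F NOR T = F
s5 = s1 XOR in3 = T XOR F = T
s6 = s5 OR s1 = T OR T = T
s8 = s2 AND s4 = T AND F = F
s9 = s4 NAND s6 = F NAND T = T

s2 = T, s8 = F, s9 = T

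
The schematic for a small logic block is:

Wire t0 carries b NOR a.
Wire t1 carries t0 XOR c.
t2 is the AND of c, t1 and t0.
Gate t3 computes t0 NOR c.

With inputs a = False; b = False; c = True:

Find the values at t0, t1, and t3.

t0 = b NOR a = False NOR False = True
t1 = t0 XOR c = True XOR True = False
t3 = t0 NOR c = True NOR True = False

t0 = True, t1 = False, t3 = False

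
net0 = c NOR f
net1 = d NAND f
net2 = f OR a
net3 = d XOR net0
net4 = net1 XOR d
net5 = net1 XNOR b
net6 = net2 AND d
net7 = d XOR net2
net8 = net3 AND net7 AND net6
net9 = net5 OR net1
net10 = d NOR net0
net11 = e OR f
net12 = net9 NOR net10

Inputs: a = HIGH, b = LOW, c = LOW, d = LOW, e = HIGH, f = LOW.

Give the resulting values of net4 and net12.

net4 = HIGH, net12 = LOW

net0 = c NOR f = LOW NOR LOW = HIGH
net1 = d NAND f = LOW NAND LOW = HIGH
net4 = net1 XOR d = HIGH XOR LOW = HIGH
net5 = net1 XNOR b = HIGH XNOR LOW = LOW
net9 = net5 OR net1 = LOW OR HIGH = HIGH
net10 = d NOR net0 = LOW NOR HIGH = LOW
net12 = net9 NOR net10 = HIGH NOR LOW = LOW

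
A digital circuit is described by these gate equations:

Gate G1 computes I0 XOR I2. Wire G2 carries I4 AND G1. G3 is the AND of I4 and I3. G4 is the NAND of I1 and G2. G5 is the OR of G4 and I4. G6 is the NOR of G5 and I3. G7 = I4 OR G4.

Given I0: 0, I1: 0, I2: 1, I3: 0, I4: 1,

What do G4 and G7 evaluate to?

G1 = I0 XOR I2 = 0 XOR 1 = 1
G2 = I4 AND G1 = 1 AND 1 = 1
G4 = I1 NAND G2 = 0 NAND 1 = 1
G7 = I4 OR G4 = 1 OR 1 = 1

G4 = 1, G7 = 1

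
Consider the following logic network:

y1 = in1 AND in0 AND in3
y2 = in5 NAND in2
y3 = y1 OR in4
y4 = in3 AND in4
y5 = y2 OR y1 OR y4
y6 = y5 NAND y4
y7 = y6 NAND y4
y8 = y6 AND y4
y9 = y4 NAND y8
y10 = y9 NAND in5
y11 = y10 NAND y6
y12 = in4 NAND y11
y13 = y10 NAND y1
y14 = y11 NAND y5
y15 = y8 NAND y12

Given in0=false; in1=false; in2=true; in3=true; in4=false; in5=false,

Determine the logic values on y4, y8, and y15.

y4 = false  y8 = false  y15 = true

y1 = in1 AND in0 AND in3 = false AND false AND true = false
y2 = in5 NAND in2 = false NAND true = true
y4 = in3 AND in4 = true AND false = false
y5 = y2 OR y1 OR y4 = true OR false OR false = true
y6 = y5 NAND y4 = true NAND false = true
y8 = y6 AND y4 = true AND false = false
y9 = y4 NAND y8 = false NAND false = true
y10 = y9 NAND in5 = true NAND false = true
y11 = y10 NAND y6 = true NAND true = false
y12 = in4 NAND y11 = false NAND false = true
y15 = y8 NAND y12 = false NAND true = true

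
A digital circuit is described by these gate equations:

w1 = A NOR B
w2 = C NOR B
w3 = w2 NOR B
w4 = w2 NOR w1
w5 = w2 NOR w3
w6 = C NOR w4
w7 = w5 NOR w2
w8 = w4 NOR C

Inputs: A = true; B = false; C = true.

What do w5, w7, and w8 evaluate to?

w1 = A NOR B = true NOR false = false
w2 = C NOR B = true NOR false = false
w3 = w2 NOR B = false NOR false = true
w4 = w2 NOR w1 = false NOR false = true
w5 = w2 NOR w3 = false NOR true = false
w7 = w5 NOR w2 = false NOR false = true
w8 = w4 NOR C = true NOR true = false

w5 = false, w7 = true, w8 = false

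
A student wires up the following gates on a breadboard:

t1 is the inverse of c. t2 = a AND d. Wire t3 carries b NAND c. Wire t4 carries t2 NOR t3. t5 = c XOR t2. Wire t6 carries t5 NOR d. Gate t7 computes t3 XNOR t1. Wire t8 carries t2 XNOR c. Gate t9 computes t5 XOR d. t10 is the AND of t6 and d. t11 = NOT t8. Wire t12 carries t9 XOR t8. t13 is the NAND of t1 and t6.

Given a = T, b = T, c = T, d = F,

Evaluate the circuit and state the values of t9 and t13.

t1 = NOT c = NOT T = F
t2 = a AND d = T AND F = F
t5 = c XOR t2 = T XOR F = T
t6 = t5 NOR d = T NOR F = F
t9 = t5 XOR d = T XOR F = T
t13 = t1 NAND t6 = F NAND F = T

t9 = T; t13 = T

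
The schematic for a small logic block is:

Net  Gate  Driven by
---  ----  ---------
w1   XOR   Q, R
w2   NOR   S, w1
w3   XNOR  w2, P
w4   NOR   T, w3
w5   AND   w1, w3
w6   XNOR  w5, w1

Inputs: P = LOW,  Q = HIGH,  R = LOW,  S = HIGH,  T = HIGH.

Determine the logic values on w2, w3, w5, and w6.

w2 = LOW; w3 = HIGH; w5 = HIGH; w6 = HIGH

w1 = Q XOR R = HIGH XOR LOW = HIGH
w2 = S NOR w1 = HIGH NOR HIGH = LOW
w3 = w2 XNOR P = LOW XNOR LOW = HIGH
w5 = w1 AND w3 = HIGH AND HIGH = HIGH
w6 = w5 XNOR w1 = HIGH XNOR HIGH = HIGH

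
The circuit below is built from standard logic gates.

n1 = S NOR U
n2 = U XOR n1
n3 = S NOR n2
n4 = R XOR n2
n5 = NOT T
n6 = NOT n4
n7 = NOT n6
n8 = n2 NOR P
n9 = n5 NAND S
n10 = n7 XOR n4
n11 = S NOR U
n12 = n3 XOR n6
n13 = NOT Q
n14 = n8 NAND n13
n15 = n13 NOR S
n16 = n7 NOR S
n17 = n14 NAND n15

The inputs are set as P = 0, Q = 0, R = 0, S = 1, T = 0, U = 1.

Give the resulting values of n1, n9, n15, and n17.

n1 = 0; n9 = 0; n15 = 0; n17 = 1

n1 = S NOR U = 1 NOR 1 = 0
n2 = U XOR n1 = 1 XOR 0 = 1
n5 = NOT T = NOT 0 = 1
n8 = n2 NOR P = 1 NOR 0 = 0
n9 = n5 NAND S = 1 NAND 1 = 0
n13 = NOT Q = NOT 0 = 1
n14 = n8 NAND n13 = 0 NAND 1 = 1
n15 = n13 NOR S = 1 NOR 1 = 0
n17 = n14 NAND n15 = 1 NAND 0 = 1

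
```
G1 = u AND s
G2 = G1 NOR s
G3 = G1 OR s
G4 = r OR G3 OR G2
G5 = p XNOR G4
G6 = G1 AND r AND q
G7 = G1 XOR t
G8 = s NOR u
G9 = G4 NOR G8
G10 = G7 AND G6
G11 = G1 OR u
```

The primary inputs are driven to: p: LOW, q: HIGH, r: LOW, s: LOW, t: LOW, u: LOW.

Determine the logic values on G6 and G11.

G6 = LOW; G11 = LOW

G1 = u AND s = LOW AND LOW = LOW
G6 = G1 AND r AND q = LOW AND LOW AND HIGH = LOW
G11 = G1 OR u = LOW OR LOW = LOW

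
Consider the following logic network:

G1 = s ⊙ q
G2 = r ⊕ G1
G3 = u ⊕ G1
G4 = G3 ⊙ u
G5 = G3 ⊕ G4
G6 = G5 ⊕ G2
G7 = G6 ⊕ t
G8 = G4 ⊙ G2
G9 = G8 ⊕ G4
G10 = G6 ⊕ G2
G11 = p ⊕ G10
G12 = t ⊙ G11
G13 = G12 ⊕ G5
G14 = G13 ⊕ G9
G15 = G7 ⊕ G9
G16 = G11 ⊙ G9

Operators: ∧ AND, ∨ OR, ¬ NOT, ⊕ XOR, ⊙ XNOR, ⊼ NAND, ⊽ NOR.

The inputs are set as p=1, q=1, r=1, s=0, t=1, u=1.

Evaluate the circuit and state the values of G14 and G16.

G14 = 1, G16 = 0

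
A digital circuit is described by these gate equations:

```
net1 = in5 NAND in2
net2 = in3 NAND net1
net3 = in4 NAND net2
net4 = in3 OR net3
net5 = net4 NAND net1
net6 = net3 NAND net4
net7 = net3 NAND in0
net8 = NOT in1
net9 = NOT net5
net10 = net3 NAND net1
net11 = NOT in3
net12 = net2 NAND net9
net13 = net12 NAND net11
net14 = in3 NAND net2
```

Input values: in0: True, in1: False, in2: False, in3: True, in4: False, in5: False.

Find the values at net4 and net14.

net1 = in5 NAND in2 = False NAND False = True
net2 = in3 NAND net1 = True NAND True = False
net3 = in4 NAND net2 = False NAND False = True
net4 = in3 OR net3 = True OR True = True
net14 = in3 NAND net2 = True NAND False = True

net4 = True  net14 = True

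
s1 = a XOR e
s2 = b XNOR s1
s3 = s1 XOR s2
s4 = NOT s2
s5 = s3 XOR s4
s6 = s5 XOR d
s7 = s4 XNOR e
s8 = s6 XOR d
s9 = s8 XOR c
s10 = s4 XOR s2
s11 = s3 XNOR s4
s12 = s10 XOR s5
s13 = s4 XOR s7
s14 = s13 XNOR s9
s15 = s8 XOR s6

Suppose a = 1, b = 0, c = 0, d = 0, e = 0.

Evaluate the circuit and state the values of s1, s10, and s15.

s1 = 1; s10 = 1; s15 = 0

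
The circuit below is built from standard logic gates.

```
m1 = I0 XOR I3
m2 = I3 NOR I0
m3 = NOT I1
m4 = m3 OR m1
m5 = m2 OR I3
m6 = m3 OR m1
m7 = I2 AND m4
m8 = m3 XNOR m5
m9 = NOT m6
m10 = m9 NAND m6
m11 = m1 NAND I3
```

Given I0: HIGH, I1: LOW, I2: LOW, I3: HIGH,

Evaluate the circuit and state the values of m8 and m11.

m8 = HIGH, m11 = HIGH

m1 = I0 XOR I3 = HIGH XOR HIGH = LOW
m2 = I3 NOR I0 = HIGH NOR HIGH = LOW
m3 = NOT I1 = NOT LOW = HIGH
m5 = m2 OR I3 = LOW OR HIGH = HIGH
m8 = m3 XNOR m5 = HIGH XNOR HIGH = HIGH
m11 = m1 NAND I3 = LOW NAND HIGH = HIGH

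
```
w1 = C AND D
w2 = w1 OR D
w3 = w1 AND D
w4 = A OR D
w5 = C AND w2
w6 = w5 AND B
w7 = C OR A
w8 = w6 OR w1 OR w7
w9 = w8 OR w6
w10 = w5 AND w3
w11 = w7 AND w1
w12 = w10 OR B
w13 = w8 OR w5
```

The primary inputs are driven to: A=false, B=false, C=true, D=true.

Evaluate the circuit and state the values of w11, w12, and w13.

w1 = C AND D = true AND true = true
w2 = w1 OR D = true OR true = true
w3 = w1 AND D = true AND true = true
w5 = C AND w2 = true AND true = true
w6 = w5 AND B = true AND false = false
w7 = C OR A = true OR false = true
w8 = w6 OR w1 OR w7 = false OR true OR true = true
w10 = w5 AND w3 = true AND true = true
w11 = w7 AND w1 = true AND true = true
w12 = w10 OR B = true OR false = true
w13 = w8 OR w5 = true OR true = true

w11 = true; w12 = true; w13 = true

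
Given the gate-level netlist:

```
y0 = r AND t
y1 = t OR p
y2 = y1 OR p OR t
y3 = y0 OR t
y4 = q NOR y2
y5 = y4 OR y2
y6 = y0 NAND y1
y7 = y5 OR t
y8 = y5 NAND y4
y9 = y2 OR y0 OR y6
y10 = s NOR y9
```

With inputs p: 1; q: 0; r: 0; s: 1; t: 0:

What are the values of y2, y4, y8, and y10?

y0 = r AND t = 0 AND 0 = 0
y1 = t OR p = 0 OR 1 = 1
y2 = y1 OR p OR t = 1 OR 1 OR 0 = 1
y4 = q NOR y2 = 0 NOR 1 = 0
y5 = y4 OR y2 = 0 OR 1 = 1
y6 = y0 NAND y1 = 0 NAND 1 = 1
y8 = y5 NAND y4 = 1 NAND 0 = 1
y9 = y2 OR y0 OR y6 = 1 OR 0 OR 1 = 1
y10 = s NOR y9 = 1 NOR 1 = 0

y2 = 1, y4 = 0, y8 = 1, y10 = 0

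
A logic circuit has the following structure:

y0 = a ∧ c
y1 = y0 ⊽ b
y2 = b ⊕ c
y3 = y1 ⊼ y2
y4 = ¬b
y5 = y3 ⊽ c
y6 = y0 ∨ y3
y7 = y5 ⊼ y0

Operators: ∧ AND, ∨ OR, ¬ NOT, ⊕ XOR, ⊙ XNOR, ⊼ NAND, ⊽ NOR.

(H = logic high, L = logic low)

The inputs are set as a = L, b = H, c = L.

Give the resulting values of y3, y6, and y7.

y0 = a AND c = L AND L = L
y1 = y0 NOR b = L NOR H = L
y2 = b XOR c = H XOR L = H
y3 = y1 NAND y2 = L NAND H = H
y5 = y3 NOR c = H NOR L = L
y6 = y0 OR y3 = L OR H = H
y7 = y5 NAND y0 = L NAND L = H

y3 = H, y6 = H, y7 = H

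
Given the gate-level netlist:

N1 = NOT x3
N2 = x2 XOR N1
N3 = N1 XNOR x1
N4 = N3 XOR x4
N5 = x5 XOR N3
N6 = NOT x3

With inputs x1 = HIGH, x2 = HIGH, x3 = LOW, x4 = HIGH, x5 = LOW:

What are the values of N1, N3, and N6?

N1 = NOT x3 = NOT LOW = HIGH
N3 = N1 XNOR x1 = HIGH XNOR HIGH = HIGH
N6 = NOT x3 = NOT LOW = HIGH

N1 = HIGH, N3 = HIGH, N6 = HIGH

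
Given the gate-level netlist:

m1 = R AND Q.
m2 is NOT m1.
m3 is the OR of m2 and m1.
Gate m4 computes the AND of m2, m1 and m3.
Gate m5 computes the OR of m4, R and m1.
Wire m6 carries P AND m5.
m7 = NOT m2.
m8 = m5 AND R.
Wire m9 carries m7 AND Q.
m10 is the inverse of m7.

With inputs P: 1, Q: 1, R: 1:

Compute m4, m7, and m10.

m4 = 0  m7 = 1  m10 = 0

m1 = R AND Q = 1 AND 1 = 1
m2 = NOT m1 = NOT 1 = 0
m3 = m2 OR m1 = 0 OR 1 = 1
m4 = m2 AND m1 AND m3 = 0 AND 1 AND 1 = 0
m7 = NOT m2 = NOT 0 = 1
m10 = NOT m7 = NOT 1 = 0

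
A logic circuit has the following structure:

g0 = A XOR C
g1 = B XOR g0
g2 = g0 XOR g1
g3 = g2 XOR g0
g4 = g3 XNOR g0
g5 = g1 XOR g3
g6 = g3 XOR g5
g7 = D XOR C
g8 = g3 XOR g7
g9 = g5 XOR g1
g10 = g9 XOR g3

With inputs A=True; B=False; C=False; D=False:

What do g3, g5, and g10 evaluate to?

g0 = A XOR C = True XOR False = True
g1 = B XOR g0 = False XOR True = True
g2 = g0 XOR g1 = True XOR True = False
g3 = g2 XOR g0 = False XOR True = True
g5 = g1 XOR g3 = True XOR True = False
g9 = g5 XOR g1 = False XOR True = True
g10 = g9 XOR g3 = True XOR True = False

g3 = True; g5 = False; g10 = False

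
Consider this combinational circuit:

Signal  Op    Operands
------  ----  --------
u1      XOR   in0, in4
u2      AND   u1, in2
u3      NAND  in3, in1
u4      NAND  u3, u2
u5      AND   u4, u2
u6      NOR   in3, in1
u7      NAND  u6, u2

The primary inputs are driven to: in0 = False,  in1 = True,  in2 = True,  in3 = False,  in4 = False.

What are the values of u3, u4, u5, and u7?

u1 = in0 XOR in4 = False XOR False = False
u2 = u1 AND in2 = False AND True = False
u3 = in3 NAND in1 = False NAND True = True
u4 = u3 NAND u2 = True NAND False = True
u5 = u4 AND u2 = True AND False = False
u6 = in3 NOR in1 = False NOR True = False
u7 = u6 NAND u2 = False NAND False = True

u3 = True, u4 = True, u5 = False, u7 = True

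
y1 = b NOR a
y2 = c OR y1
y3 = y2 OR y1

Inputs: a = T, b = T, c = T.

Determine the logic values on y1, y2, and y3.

y1 = b NOR a = T NOR T = F
y2 = c OR y1 = T OR F = T
y3 = y2 OR y1 = T OR F = T

y1 = F, y2 = T, y3 = T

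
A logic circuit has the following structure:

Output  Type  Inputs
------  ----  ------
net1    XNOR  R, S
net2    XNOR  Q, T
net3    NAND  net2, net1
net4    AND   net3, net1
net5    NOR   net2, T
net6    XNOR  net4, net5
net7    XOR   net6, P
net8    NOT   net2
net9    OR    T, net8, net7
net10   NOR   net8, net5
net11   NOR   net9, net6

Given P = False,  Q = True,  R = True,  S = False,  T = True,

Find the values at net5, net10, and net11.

net5 = False, net10 = True, net11 = False

net1 = R XNOR S = True XNOR False = False
net2 = Q XNOR T = True XNOR True = True
net3 = net2 NAND net1 = True NAND False = True
net4 = net3 AND net1 = True AND False = False
net5 = net2 NOR T = True NOR True = False
net6 = net4 XNOR net5 = False XNOR False = True
net7 = net6 XOR P = True XOR False = True
net8 = NOT net2 = NOT True = False
net9 = T OR net8 OR net7 = True OR False OR True = True
net10 = net8 NOR net5 = False NOR False = True
net11 = net9 NOR net6 = True NOR True = False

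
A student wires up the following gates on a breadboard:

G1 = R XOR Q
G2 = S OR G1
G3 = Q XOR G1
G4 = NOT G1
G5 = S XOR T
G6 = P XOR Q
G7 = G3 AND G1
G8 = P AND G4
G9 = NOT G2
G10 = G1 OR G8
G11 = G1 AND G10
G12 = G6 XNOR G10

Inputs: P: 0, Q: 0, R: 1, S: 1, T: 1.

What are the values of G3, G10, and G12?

G3 = 1; G10 = 1; G12 = 0

G1 = R XOR Q = 1 XOR 0 = 1
G3 = Q XOR G1 = 0 XOR 1 = 1
G4 = NOT G1 = NOT 1 = 0
G6 = P XOR Q = 0 XOR 0 = 0
G8 = P AND G4 = 0 AND 0 = 0
G10 = G1 OR G8 = 1 OR 0 = 1
G12 = G6 XNOR G10 = 0 XNOR 1 = 0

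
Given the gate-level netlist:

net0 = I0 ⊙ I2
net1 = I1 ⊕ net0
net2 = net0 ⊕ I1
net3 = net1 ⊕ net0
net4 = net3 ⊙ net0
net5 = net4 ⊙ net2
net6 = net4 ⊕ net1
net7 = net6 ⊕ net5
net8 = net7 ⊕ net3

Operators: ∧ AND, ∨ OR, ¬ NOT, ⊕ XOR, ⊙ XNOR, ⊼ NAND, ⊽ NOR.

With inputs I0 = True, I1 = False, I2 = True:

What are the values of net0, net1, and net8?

net0 = I0 XNOR I2 = True XNOR True = True
net1 = I1 XOR net0 = False XOR True = True
net2 = net0 XOR I1 = True XOR False = True
net3 = net1 XOR net0 = True XOR True = False
net4 = net3 XNOR net0 = False XNOR True = False
net5 = net4 XNOR net2 = False XNOR True = False
net6 = net4 XOR net1 = False XOR True = True
net7 = net6 XOR net5 = True XOR False = True
net8 = net7 XOR net3 = True XOR False = True

net0 = True; net1 = True; net8 = True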